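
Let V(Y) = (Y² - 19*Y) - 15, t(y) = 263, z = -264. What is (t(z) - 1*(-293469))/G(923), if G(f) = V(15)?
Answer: -293732/75 ≈ -3916.4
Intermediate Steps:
V(Y) = -15 + Y² - 19*Y
G(f) = -75 (G(f) = -15 + 15² - 19*15 = -15 + 225 - 285 = -75)
(t(z) - 1*(-293469))/G(923) = (263 - 1*(-293469))/(-75) = (263 + 293469)*(-1/75) = 293732*(-1/75) = -293732/75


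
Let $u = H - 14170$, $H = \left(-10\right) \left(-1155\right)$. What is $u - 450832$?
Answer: $-453452$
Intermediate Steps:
$H = 11550$
$u = -2620$ ($u = 11550 - 14170 = -2620$)
$u - 450832 = -2620 - 450832 = -453452$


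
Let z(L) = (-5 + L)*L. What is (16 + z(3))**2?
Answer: 100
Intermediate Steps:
z(L) = L*(-5 + L)
(16 + z(3))**2 = (16 + 3*(-5 + 3))**2 = (16 + 3*(-2))**2 = (16 - 6)**2 = 10**2 = 100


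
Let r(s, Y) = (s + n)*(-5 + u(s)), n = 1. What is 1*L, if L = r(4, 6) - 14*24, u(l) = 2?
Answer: -351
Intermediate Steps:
r(s, Y) = -3 - 3*s (r(s, Y) = (s + 1)*(-5 + 2) = (1 + s)*(-3) = -3 - 3*s)
L = -351 (L = (-3 - 3*4) - 14*24 = (-3 - 12) - 336 = -15 - 336 = -351)
1*L = 1*(-351) = -351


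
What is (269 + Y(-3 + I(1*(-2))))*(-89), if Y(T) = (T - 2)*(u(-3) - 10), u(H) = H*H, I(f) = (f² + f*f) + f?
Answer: -23852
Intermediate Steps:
I(f) = f + 2*f² (I(f) = (f² + f²) + f = 2*f² + f = f + 2*f²)
u(H) = H²
Y(T) = 2 - T (Y(T) = (T - 2)*((-3)² - 10) = (-2 + T)*(9 - 10) = (-2 + T)*(-1) = 2 - T)
(269 + Y(-3 + I(1*(-2))))*(-89) = (269 + (2 - (-3 + (1*(-2))*(1 + 2*(1*(-2))))))*(-89) = (269 + (2 - (-3 - 2*(1 + 2*(-2)))))*(-89) = (269 + (2 - (-3 - 2*(1 - 4))))*(-89) = (269 + (2 - (-3 - 2*(-3))))*(-89) = (269 + (2 - (-3 + 6)))*(-89) = (269 + (2 - 1*3))*(-89) = (269 + (2 - 3))*(-89) = (269 - 1)*(-89) = 268*(-89) = -23852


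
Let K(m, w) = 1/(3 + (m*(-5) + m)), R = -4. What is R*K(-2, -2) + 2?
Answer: 18/11 ≈ 1.6364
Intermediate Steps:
K(m, w) = 1/(3 - 4*m) (K(m, w) = 1/(3 + (-5*m + m)) = 1/(3 - 4*m))
R*K(-2, -2) + 2 = -(-4)/(-3 + 4*(-2)) + 2 = -(-4)/(-3 - 8) + 2 = -(-4)/(-11) + 2 = -(-4)*(-1)/11 + 2 = -4*1/11 + 2 = -4/11 + 2 = 18/11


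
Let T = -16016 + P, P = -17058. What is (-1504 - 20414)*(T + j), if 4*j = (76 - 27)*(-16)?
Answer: 729211860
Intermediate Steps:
j = -196 (j = ((76 - 27)*(-16))/4 = (49*(-16))/4 = (1/4)*(-784) = -196)
T = -33074 (T = -16016 - 17058 = -33074)
(-1504 - 20414)*(T + j) = (-1504 - 20414)*(-33074 - 196) = -21918*(-33270) = 729211860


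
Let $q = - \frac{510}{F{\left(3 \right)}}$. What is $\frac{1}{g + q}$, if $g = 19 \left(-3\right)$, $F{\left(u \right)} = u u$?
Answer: $- \frac{3}{341} \approx -0.0087977$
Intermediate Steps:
$F{\left(u \right)} = u^{2}$
$g = -57$
$q = - \frac{170}{3}$ ($q = - \frac{510}{3^{2}} = - \frac{510}{9} = \left(-510\right) \frac{1}{9} = - \frac{170}{3} \approx -56.667$)
$\frac{1}{g + q} = \frac{1}{-57 - \frac{170}{3}} = \frac{1}{- \frac{341}{3}} = - \frac{3}{341}$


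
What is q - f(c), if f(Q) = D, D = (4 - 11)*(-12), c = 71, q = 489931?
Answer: 489847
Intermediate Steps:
D = 84 (D = -7*(-12) = 84)
f(Q) = 84
q - f(c) = 489931 - 1*84 = 489931 - 84 = 489847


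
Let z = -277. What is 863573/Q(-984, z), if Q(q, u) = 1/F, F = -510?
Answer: -440422230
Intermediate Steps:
Q(q, u) = -1/510 (Q(q, u) = 1/(-510) = -1/510)
863573/Q(-984, z) = 863573/(-1/510) = 863573*(-510) = -440422230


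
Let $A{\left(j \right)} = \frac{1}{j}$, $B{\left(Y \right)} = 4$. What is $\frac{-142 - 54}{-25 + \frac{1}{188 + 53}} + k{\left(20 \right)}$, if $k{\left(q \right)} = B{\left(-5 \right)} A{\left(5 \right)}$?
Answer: $\frac{65069}{7530} \approx 8.6413$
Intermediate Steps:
$k{\left(q \right)} = \frac{4}{5}$
$\frac{-142 - 54}{-25 + \frac{1}{188 + 53}} + k{\left(20 \right)} = \frac{-142 - 54}{-25 + \frac{1}{188 + 53}} + \frac{4}{5} = - \frac{196}{-25 + \frac{1}{241}} + \frac{4}{5} = - \frac{196}{- \frac{6024}{241}} + \frac{4}{5} = \left(-196\right) \left(- \frac{241}{6024}\right) + \frac{4}{5} = \frac{11809}{1506} + \frac{4}{5} = \frac{65069}{7530}$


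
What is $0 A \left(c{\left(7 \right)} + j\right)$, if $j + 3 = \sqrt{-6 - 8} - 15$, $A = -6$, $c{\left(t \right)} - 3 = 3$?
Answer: $0$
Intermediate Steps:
$c{\left(t \right)} = 6$ ($c{\left(t \right)} = 3 + 3 = 6$)
$j = -18 + i \sqrt{14}$ ($j = -3 + \left(\sqrt{-6 - 8} - 15\right) = -3 - \left(15 - \sqrt{-14}\right) = -3 - \left(15 - i \sqrt{14}\right) = -18 + i \sqrt{14} \approx -18.0 + 3.7417 i$)
$0 A \left(c{\left(7 \right)} + j\right) = 0 \left(- 6 \left(6 - \left(18 - i \sqrt{14}\right)\right)\right) = 0 \left(- 6 \left(-12 + i \sqrt{14}\right)\right) = 0 \left(72 - 6 i \sqrt{14}\right) = 0$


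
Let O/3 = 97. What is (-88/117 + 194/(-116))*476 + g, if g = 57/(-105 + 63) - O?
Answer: -68708945/47502 ≈ -1446.4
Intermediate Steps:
O = 291 (O = 3*97 = 291)
g = -4093/14 (g = 57/(-105 + 63) - 1*291 = 57/(-42) - 291 = 57*(-1/42) - 291 = -19/14 - 291 = -4093/14 ≈ -292.36)
(-88/117 + 194/(-116))*476 + g = (-88/117 + 194/(-116))*476 - 4093/14 = (-88*1/117 + 194*(-1/116))*476 - 4093/14 = (-88/117 - 97/58)*476 - 4093/14 = -16453/6786*476 - 4093/14 = -3915814/3393 - 4093/14 = -68708945/47502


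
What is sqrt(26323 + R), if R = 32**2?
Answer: sqrt(27347) ≈ 165.37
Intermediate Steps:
R = 1024
sqrt(26323 + R) = sqrt(26323 + 1024) = sqrt(27347)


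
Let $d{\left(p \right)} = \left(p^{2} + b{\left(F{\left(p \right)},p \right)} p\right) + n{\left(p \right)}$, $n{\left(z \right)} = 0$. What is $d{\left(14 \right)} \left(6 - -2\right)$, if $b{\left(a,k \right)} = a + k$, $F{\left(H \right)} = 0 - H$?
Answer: $1568$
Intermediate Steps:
$F{\left(H \right)} = - H$
$d{\left(p \right)} = p^{2}$ ($d{\left(p \right)} = \left(p^{2} + \left(- p + p\right) p\right) + 0 = \left(p^{2} + 0 p\right) + 0 = \left(p^{2} + 0\right) + 0 = p^{2} + 0 = p^{2}$)
$d{\left(14 \right)} \left(6 - -2\right) = 14^{2} \left(6 - -2\right) = 196 \left(6 + 2\right) = 196 \cdot 8 = 1568$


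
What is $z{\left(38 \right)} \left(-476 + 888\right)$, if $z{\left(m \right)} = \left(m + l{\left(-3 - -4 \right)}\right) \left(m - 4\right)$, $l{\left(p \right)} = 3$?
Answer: $574328$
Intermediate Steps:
$z{\left(m \right)} = \left(-4 + m\right) \left(3 + m\right)$ ($z{\left(m \right)} = \left(m + 3\right) \left(m - 4\right) = \left(3 + m\right) \left(-4 + m\right) = \left(-4 + m\right) \left(3 + m\right)$)
$z{\left(38 \right)} \left(-476 + 888\right) = \left(-12 + 38^{2} - 38\right) \left(-476 + 888\right) = \left(-12 + 1444 - 38\right) 412 = 1394 \cdot 412 = 574328$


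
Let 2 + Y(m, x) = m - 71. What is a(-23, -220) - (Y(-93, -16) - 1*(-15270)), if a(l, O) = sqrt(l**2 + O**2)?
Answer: -15104 + sqrt(48929) ≈ -14883.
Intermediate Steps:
Y(m, x) = -73 + m (Y(m, x) = -2 + (m - 71) = -2 + (-71 + m) = -73 + m)
a(l, O) = sqrt(O**2 + l**2)
a(-23, -220) - (Y(-93, -16) - 1*(-15270)) = sqrt((-220)**2 + (-23)**2) - ((-73 - 93) - 1*(-15270)) = sqrt(48400 + 529) - (-166 + 15270) = sqrt(48929) - 1*15104 = sqrt(48929) - 15104 = -15104 + sqrt(48929)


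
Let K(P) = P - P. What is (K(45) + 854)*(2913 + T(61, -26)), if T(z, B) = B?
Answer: 2465498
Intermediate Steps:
K(P) = 0
(K(45) + 854)*(2913 + T(61, -26)) = (0 + 854)*(2913 - 26) = 854*2887 = 2465498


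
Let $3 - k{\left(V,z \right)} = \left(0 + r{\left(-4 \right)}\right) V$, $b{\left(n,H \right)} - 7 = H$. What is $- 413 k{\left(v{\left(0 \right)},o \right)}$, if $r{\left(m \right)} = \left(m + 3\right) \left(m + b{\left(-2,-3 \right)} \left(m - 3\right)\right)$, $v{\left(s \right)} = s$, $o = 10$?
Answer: $-1239$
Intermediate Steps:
$b{\left(n,H \right)} = 7 + H$
$r{\left(m \right)} = \left(-12 + 5 m\right) \left(3 + m\right)$ ($r{\left(m \right)} = \left(m + 3\right) \left(m + \left(7 - 3\right) \left(m - 3\right)\right) = \left(3 + m\right) \left(m + 4 \left(-3 + m\right)\right) = \left(3 + m\right) \left(m + \left(-12 + 4 m\right)\right) = \left(3 + m\right) \left(-12 + 5 m\right) = \left(-12 + 5 m\right) \left(3 + m\right)$)
$k{\left(V,z \right)} = 3 - 32 V$ ($k{\left(V,z \right)} = 3 - \left(0 + \left(-36 + 3 \left(-4\right) + 5 \left(-4\right)^{2}\right)\right) V = 3 - \left(0 - -32\right) V = 3 - \left(0 + 32\right) V = 3 - 32 V$)
$- 413 k{\left(v{\left(0 \right)},o \right)} = - 413 \left(3 - 0\right) = - 413 \left(3 + 0\right) = \left(-413\right) 3 = -1239$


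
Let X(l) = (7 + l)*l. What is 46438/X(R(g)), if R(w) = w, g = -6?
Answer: -23219/3 ≈ -7739.7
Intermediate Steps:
X(l) = l*(7 + l)
46438/X(R(g)) = 46438/((-6*(7 - 6))) = 46438/((-6*1)) = 46438/(-6) = 46438*(-⅙) = -23219/3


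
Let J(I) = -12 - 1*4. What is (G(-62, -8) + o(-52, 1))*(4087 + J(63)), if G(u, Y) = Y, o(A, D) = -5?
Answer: -52923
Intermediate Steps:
J(I) = -16 (J(I) = -12 - 4 = -16)
(G(-62, -8) + o(-52, 1))*(4087 + J(63)) = (-8 - 5)*(4087 - 16) = -13*4071 = -52923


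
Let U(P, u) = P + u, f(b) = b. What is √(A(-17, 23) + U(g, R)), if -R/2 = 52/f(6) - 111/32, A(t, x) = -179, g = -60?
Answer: I*√35913/12 ≈ 15.792*I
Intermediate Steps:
R = -499/48 (R = -2*(52/6 - 111/32) = -2*(52*(⅙) - 111*1/32) = -2*(26/3 - 111/32) = -2*499/96 = -499/48 ≈ -10.396)
√(A(-17, 23) + U(g, R)) = √(-179 + (-60 - 499/48)) = √(-179 - 3379/48) = √(-11971/48) = I*√35913/12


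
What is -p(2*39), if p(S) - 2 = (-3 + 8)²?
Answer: -27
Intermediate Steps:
p(S) = 27 (p(S) = 2 + (-3 + 8)² = 2 + 5² = 2 + 25 = 27)
-p(2*39) = -1*27 = -27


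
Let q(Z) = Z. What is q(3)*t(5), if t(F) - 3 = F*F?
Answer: 84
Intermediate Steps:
t(F) = 3 + F² (t(F) = 3 + F*F = 3 + F²)
q(3)*t(5) = 3*(3 + 5²) = 3*(3 + 25) = 3*28 = 84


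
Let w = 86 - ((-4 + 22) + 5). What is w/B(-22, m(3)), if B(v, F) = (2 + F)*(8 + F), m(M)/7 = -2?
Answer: 7/8 ≈ 0.87500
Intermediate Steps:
m(M) = -14 (m(M) = 7*(-2) = -14)
w = 63 (w = 86 - (18 + 5) = 86 - 1*23 = 86 - 23 = 63)
w/B(-22, m(3)) = 63/(16 + (-14)**2 + 10*(-14)) = 63/(16 + 196 - 140) = 63/72 = (1/72)*63 = 7/8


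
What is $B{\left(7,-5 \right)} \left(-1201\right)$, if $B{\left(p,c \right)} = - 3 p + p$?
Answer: $16814$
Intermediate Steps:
$B{\left(p,c \right)} = - 2 p$
$B{\left(7,-5 \right)} \left(-1201\right) = \left(-2\right) 7 \left(-1201\right) = \left(-14\right) \left(-1201\right) = 16814$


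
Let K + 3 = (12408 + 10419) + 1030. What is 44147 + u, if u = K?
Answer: 68001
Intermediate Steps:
K = 23854 (K = -3 + ((12408 + 10419) + 1030) = -3 + (22827 + 1030) = -3 + 23857 = 23854)
u = 23854
44147 + u = 44147 + 23854 = 68001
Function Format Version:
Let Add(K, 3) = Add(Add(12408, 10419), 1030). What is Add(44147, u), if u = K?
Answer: 68001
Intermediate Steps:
K = 23854 (K = Add(-3, Add(Add(12408, 10419), 1030)) = Add(-3, Add(22827, 1030)) = Add(-3, 23857) = 23854)
u = 23854
Add(44147, u) = Add(44147, 23854) = 68001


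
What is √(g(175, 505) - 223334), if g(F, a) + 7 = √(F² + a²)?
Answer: √(-223341 + 5*√11426) ≈ 472.02*I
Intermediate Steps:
g(F, a) = -7 + √(F² + a²)
√(g(175, 505) - 223334) = √((-7 + √(175² + 505²)) - 223334) = √((-7 + √(30625 + 255025)) - 223334) = √((-7 + √285650) - 223334) = √((-7 + 5*√11426) - 223334) = √(-223341 + 5*√11426)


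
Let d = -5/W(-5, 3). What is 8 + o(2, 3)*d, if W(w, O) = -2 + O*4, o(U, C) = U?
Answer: 7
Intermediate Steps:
W(w, O) = -2 + 4*O
d = -½ (d = -5/(-2 + 4*3) = -5/(-2 + 12) = -5/10 = -5*⅒ = -½ ≈ -0.50000)
8 + o(2, 3)*d = 8 + 2*(-½) = 8 - 1 = 7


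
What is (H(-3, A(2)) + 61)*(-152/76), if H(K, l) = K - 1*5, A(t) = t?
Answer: -106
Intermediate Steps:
H(K, l) = -5 + K (H(K, l) = K - 5 = -5 + K)
(H(-3, A(2)) + 61)*(-152/76) = ((-5 - 3) + 61)*(-152/76) = (-8 + 61)*(-152*1/76) = 53*(-2) = -106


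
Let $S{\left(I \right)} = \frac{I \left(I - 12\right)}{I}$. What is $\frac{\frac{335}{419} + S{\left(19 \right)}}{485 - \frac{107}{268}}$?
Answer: $\frac{875824}{54416787} \approx 0.016095$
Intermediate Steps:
$S{\left(I \right)} = -12 + I$ ($S{\left(I \right)} = \frac{I \left(-12 + I\right)}{I} = -12 + I$)
$\frac{\frac{335}{419} + S{\left(19 \right)}}{485 - \frac{107}{268}} = \frac{\frac{335}{419} + \left(-12 + 19\right)}{485 - \frac{107}{268}} = \frac{335 \cdot \frac{1}{419} + 7}{485 - \frac{107}{268}} = \frac{\frac{335}{419} + 7}{485 - \frac{107}{268}} = \frac{3268}{419 \cdot \frac{129873}{268}} = \frac{3268}{419} \cdot \frac{268}{129873} = \frac{875824}{54416787}$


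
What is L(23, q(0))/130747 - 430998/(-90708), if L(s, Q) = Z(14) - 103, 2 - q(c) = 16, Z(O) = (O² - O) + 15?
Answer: 9393370343/1976633146 ≈ 4.7522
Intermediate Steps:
Z(O) = 15 + O² - O
q(c) = -14 (q(c) = 2 - 1*16 = 2 - 16 = -14)
L(s, Q) = 94 (L(s, Q) = (15 + 14² - 1*14) - 103 = (15 + 196 - 14) - 103 = 197 - 103 = 94)
L(23, q(0))/130747 - 430998/(-90708) = 94/130747 - 430998/(-90708) = 94*(1/130747) - 430998*(-1/90708) = 94/130747 + 71833/15118 = 9393370343/1976633146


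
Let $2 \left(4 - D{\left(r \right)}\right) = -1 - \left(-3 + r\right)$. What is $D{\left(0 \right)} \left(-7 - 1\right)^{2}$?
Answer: $192$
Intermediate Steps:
$D{\left(r \right)} = 3 + \frac{r}{2}$ ($D{\left(r \right)} = 4 - \frac{-1 - \left(-3 + r\right)}{2} = 4 - \frac{2 - r}{2} = 4 + \left(-1 + \frac{r}{2}\right) = 3 + \frac{r}{2}$)
$D{\left(0 \right)} \left(-7 - 1\right)^{2} = \left(3 + \frac{1}{2} \cdot 0\right) \left(-7 - 1\right)^{2} = \left(3 + 0\right) \left(-8\right)^{2} = 3 \cdot 64 = 192$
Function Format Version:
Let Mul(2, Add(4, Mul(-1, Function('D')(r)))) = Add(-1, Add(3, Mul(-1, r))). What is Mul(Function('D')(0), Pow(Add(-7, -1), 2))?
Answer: 192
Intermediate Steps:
Function('D')(r) = Add(3, Mul(Rational(1, 2), r)) (Function('D')(r) = Add(4, Mul(Rational(-1, 2), Add(-1, Add(3, Mul(-1, r))))) = Add(4, Mul(Rational(-1, 2), Add(2, Mul(-1, r)))) = Add(4, Add(-1, Mul(Rational(1, 2), r))) = Add(3, Mul(Rational(1, 2), r)))
Mul(Function('D')(0), Pow(Add(-7, -1), 2)) = Mul(Add(3, Mul(Rational(1, 2), 0)), Pow(Add(-7, -1), 2)) = Mul(Add(3, 0), Pow(-8, 2)) = Mul(3, 64) = 192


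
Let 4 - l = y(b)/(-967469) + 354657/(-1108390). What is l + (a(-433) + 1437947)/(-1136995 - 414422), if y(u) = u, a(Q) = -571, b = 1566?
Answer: 194765903979657509/57366744531785430 ≈ 3.3951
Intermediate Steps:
l = 159799560397/36976998790 (l = 4 - (1566/(-967469) + 354657/(-1108390)) = 4 - (1566*(-1/967469) + 354657*(-1/1108390)) = 4 - (-54/33361 - 354657/1108390) = 4 - 1*(-11891565237/36976998790) = 4 + 11891565237/36976998790 = 159799560397/36976998790 ≈ 4.3216)
l + (a(-433) + 1437947)/(-1136995 - 414422) = 159799560397/36976998790 + (-571 + 1437947)/(-1136995 - 414422) = 159799560397/36976998790 + 1437376/(-1551417) = 159799560397/36976998790 + 1437376*(-1/1551417) = 159799560397/36976998790 - 1437376/1551417 = 194765903979657509/57366744531785430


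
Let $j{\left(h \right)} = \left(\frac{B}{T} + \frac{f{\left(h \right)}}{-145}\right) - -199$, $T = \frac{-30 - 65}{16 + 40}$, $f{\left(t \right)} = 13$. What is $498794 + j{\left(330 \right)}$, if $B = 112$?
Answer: $\frac{274908716}{551} \approx 4.9893 \cdot 10^{5}$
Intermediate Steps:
$T = - \frac{95}{56} \approx -1.6964$
$j{\left(h \right)} = \frac{73222}{551}$ ($j{\left(h \right)} = \left(\frac{112}{- \frac{95}{56}} + \frac{13}{-145}\right) - -199 = \left(112 \left(- \frac{56}{95}\right) + 13 \left(- \frac{1}{145}\right)\right) + 199 = \left(- \frac{6272}{95} - \frac{13}{145}\right) + 199 = - \frac{36427}{551} + 199 = \frac{73222}{551}$)
$498794 + j{\left(330 \right)} = 498794 + \frac{73222}{551} = \frac{274908716}{551}$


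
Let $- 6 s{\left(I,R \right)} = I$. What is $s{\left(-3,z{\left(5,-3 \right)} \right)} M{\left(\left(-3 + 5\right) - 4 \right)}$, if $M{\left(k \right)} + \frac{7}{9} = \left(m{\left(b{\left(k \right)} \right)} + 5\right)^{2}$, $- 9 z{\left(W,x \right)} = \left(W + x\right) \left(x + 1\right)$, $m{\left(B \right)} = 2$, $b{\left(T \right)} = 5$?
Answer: $\frac{217}{9} \approx 24.111$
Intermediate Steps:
$z{\left(W,x \right)} = - \frac{\left(1 + x\right) \left(W + x\right)}{9}$ ($z{\left(W,x \right)} = - \frac{\left(W + x\right) \left(x + 1\right)}{9} = - \frac{\left(W + x\right) \left(1 + x\right)}{9} = - \frac{\left(1 + x\right) \left(W + x\right)}{9}$)
$s{\left(I,R \right)} = - \frac{I}{6}$
$M{\left(k \right)} = \frac{434}{9}$ ($M{\left(k \right)} = - \frac{7}{9} + \left(2 + 5\right)^{2} = - \frac{7}{9} + 7^{2} = - \frac{7}{9} + 49 = \frac{434}{9}$)
$s{\left(-3,z{\left(5,-3 \right)} \right)} M{\left(\left(-3 + 5\right) - 4 \right)} = \left(- \frac{1}{6}\right) \left(-3\right) \frac{434}{9} = \frac{1}{2} \cdot \frac{434}{9} = \frac{217}{9}$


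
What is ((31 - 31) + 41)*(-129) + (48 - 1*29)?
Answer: -5270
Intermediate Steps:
((31 - 31) + 41)*(-129) + (48 - 1*29) = (0 + 41)*(-129) + (48 - 29) = 41*(-129) + 19 = -5289 + 19 = -5270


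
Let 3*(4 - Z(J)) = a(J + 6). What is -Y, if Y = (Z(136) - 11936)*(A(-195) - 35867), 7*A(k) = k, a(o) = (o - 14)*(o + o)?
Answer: -18128195072/21 ≈ -8.6325e+8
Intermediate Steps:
a(o) = 2*o*(-14 + o) (a(o) = (-14 + o)*(2*o) = 2*o*(-14 + o))
Z(J) = 4 - 2*(-8 + J)*(6 + J)/3 (Z(J) = 4 - 2*(J + 6)*(-14 + (J + 6))/3 = 4 - 2*(6 + J)*(-14 + (6 + J))/3 = 4 - 2*(6 + J)*(-8 + J)/3 = 4 - 2*(-8 + J)*(6 + J)/3)
A(k) = k/7
Y = 18128195072/21 (Y = ((4 - 2*(-8 + 136)*(6 + 136)/3) - 11936)*((⅐)*(-195) - 35867) = ((4 - ⅔*128*142) - 11936)*(-195/7 - 35867) = ((4 - 36352/3) - 11936)*(-251264/7) = (-36340/3 - 11936)*(-251264/7) = -72148/3*(-251264/7) = 18128195072/21 ≈ 8.6325e+8)
-Y = -1*18128195072/21 = -18128195072/21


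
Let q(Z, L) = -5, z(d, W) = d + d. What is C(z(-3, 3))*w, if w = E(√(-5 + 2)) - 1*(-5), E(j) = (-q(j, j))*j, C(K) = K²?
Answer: 180 + 180*I*√3 ≈ 180.0 + 311.77*I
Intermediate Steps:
z(d, W) = 2*d
E(j) = 5*j (E(j) = (-1*(-5))*j = 5*j)
w = 5 + 5*I*√3 (w = 5*√(-5 + 2) - 1*(-5) = 5*√(-3) + 5 = 5*(I*√3) + 5 = 5*I*√3 + 5 = 5 + 5*I*√3 ≈ 5.0 + 8.6602*I)
C(z(-3, 3))*w = (2*(-3))²*(5 + 5*I*√3) = (-6)²*(5 + 5*I*√3) = 36*(5 + 5*I*√3) = 180 + 180*I*√3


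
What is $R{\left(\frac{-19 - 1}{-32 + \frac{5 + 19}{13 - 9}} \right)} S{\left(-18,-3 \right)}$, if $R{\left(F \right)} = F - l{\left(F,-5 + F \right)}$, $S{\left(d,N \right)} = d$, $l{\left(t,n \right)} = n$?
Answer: $-90$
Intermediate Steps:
$R{\left(F \right)} = 5$ ($R{\left(F \right)} = F - \left(-5 + F\right) = 5$)
$R{\left(\frac{-19 - 1}{-32 + \frac{5 + 19}{13 - 9}} \right)} S{\left(-18,-3 \right)} = 5 \left(-18\right) = -90$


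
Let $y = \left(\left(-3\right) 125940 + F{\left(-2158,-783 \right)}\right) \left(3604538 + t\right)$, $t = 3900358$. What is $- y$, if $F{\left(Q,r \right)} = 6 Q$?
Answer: $2932673200128$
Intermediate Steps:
$y = -2932673200128$ ($y = \left(\left(-3\right) 125940 + 6 \left(-2158\right)\right) \left(3604538 + 3900358\right) = \left(-377820 - 12948\right) 7504896 = \left(-390768\right) 7504896 = -2932673200128$)
$- y = \left(-1\right) \left(-2932673200128\right) = 2932673200128$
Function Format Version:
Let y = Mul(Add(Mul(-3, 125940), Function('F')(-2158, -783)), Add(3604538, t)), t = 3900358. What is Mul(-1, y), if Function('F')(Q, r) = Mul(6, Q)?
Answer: 2932673200128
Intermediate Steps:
y = -2932673200128 (y = Mul(Add(Mul(-3, 125940), Mul(6, -2158)), Add(3604538, 3900358)) = Mul(Add(-377820, -12948), 7504896) = Mul(-390768, 7504896) = -2932673200128)
Mul(-1, y) = Mul(-1, -2932673200128) = 2932673200128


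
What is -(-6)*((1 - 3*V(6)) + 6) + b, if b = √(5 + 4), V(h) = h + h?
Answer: -171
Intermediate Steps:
V(h) = 2*h
b = 3 (b = √9 = 3)
-(-6)*((1 - 3*V(6)) + 6) + b = -(-6)*((1 - 6*6) + 6) + 3 = -(-6)*((1 - 3*12) + 6) + 3 = -(-6)*((1 - 36) + 6) + 3 = -(-6)*(-35 + 6) + 3 = -(-6)*(-29) + 3 = -6*29 + 3 = -174 + 3 = -171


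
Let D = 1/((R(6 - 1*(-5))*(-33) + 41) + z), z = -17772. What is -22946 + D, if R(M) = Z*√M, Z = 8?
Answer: -7196363660661/313621705 + 264*√11/313621705 ≈ -22946.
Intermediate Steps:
R(M) = 8*√M
D = 1/(-17731 - 264*√11) (D = 1/(((8*√(6 - 1*(-5)))*(-33) + 41) - 17772) = 1/(((8*√(6 + 5))*(-33) + 41) - 17772) = 1/(((8*√11)*(-33) + 41) - 17772) = 1/((-264*√11 + 41) - 17772) = 1/((41 - 264*√11) - 17772) = 1/(-17731 - 264*√11) ≈ -5.3744e-5)
-22946 + D = -22946 + (-17731/313621705 + 264*√11/313621705) = -7196363660661/313621705 + 264*√11/313621705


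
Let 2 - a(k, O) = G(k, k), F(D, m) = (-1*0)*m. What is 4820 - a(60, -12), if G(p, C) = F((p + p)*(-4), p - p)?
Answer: 4818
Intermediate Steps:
F(D, m) = 0 (F(D, m) = 0*m = 0)
G(p, C) = 0
a(k, O) = 2 (a(k, O) = 2 - 1*0 = 2 + 0 = 2)
4820 - a(60, -12) = 4820 - 1*2 = 4820 - 2 = 4818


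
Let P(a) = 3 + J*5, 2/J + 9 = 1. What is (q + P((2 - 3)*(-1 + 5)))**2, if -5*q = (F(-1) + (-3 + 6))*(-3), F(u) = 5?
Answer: 17161/400 ≈ 42.902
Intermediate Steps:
J = -1/4 (J = 2/(-9 + 1) = 2/(-8) = 2*(-1/8) = -1/4 ≈ -0.25000)
P(a) = 7/4 (P(a) = 3 - 1/4*5 = 3 - 5/4 = 7/4)
q = 24/5 (q = -(5 + (-3 + 6))*(-3)/5 = -(5 + 3)*(-3)/5 = -8*(-3)/5 = -1/5*(-24) = 24/5 ≈ 4.8000)
(q + P((2 - 3)*(-1 + 5)))**2 = (24/5 + 7/4)**2 = (131/20)**2 = 17161/400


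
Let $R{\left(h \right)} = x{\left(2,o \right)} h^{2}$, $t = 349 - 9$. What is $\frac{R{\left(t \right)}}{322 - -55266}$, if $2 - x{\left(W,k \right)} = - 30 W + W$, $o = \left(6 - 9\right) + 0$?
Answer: $\frac{1734000}{13897} \approx 124.78$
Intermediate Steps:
$t = 340$
$o = -3$ ($o = -3 + 0 = -3$)
$x{\left(W,k \right)} = 2 + 29 W$ ($x{\left(W,k \right)} = 2 - \left(- 30 W + W\right) = 2 - - 29 W = 2 + 29 W$)
$R{\left(h \right)} = 60 h^{2}$ ($R{\left(h \right)} = \left(2 + 29 \cdot 2\right) h^{2} = \left(2 + 58\right) h^{2} = 60 h^{2}$)
$\frac{R{\left(t \right)}}{322 - -55266} = \frac{60 \cdot 340^{2}}{322 - -55266} = \frac{60 \cdot 115600}{322 + 55266} = \frac{6936000}{55588} = 6936000 \cdot \frac{1}{55588} = \frac{1734000}{13897}$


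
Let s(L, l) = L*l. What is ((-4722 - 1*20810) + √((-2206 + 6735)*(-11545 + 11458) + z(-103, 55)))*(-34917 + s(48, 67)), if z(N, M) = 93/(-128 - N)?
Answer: 809389932 - 63402*I*√2462667/5 ≈ 8.0939e+8 - 1.9899e+7*I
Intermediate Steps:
((-4722 - 1*20810) + √((-2206 + 6735)*(-11545 + 11458) + z(-103, 55)))*(-34917 + s(48, 67)) = ((-4722 - 1*20810) + √((-2206 + 6735)*(-11545 + 11458) - 93/(128 - 103)))*(-34917 + 48*67) = ((-4722 - 20810) + √(4529*(-87) - 93/25))*(-34917 + 3216) = (-25532 + √(-394023 - 93*1/25))*(-31701) = (-25532 + √(-394023 - 93/25))*(-31701) = (-25532 + √(-9850668/25))*(-31701) = (-25532 + 2*I*√2462667/5)*(-31701) = 809389932 - 63402*I*√2462667/5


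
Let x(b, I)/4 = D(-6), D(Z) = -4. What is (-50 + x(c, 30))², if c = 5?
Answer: 4356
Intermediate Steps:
x(b, I) = -16 (x(b, I) = 4*(-4) = -16)
(-50 + x(c, 30))² = (-50 - 16)² = (-66)² = 4356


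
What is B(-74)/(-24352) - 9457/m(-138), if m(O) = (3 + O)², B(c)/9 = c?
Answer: -109079507/221907600 ≈ -0.49155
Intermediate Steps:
B(c) = 9*c
B(-74)/(-24352) - 9457/m(-138) = (9*(-74))/(-24352) - 9457/(3 - 138)² = -666*(-1/24352) - 9457/((-135)²) = 333/12176 - 9457/18225 = -109079507/221907600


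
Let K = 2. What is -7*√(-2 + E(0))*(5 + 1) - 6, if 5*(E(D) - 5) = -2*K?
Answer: -6 - 42*√55/5 ≈ -68.296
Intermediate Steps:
E(D) = 21/5 (E(D) = 5 + (-2*2)/5 = 5 + (⅕)*(-4) = 5 - ⅘ = 21/5)
-7*√(-2 + E(0))*(5 + 1) - 6 = -7*√(-2 + 21/5)*(5 + 1) - 6 = -7*√(11/5)*6 - 6 = -7*√55/5*6 - 6 = -42*√55/5 - 6 = -6 - 42*√55/5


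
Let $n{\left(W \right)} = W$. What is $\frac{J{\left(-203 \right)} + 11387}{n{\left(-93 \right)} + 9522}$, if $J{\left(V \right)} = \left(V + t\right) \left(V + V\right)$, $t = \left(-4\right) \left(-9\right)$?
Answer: $\frac{79189}{9429} \approx 8.3985$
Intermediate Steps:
$t = 36$
$J{\left(V \right)} = 2 V \left(36 + V\right)$ ($J{\left(V \right)} = \left(V + 36\right) \left(V + V\right) = \left(36 + V\right) 2 V = 2 V \left(36 + V\right)$)
$\frac{J{\left(-203 \right)} + 11387}{n{\left(-93 \right)} + 9522} = \frac{2 \left(-203\right) \left(36 - 203\right) + 11387}{-93 + 9522} = \frac{2 \left(-203\right) \left(-167\right) + 11387}{9429} = \left(67802 + 11387\right) \frac{1}{9429} = 79189 \cdot \frac{1}{9429} = \frac{79189}{9429}$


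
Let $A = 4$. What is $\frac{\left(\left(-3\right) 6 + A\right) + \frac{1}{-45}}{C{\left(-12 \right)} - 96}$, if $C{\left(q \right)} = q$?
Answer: $\frac{631}{4860} \approx 0.12984$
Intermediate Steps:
$\frac{\left(\left(-3\right) 6 + A\right) + \frac{1}{-45}}{C{\left(-12 \right)} - 96} = \frac{\left(\left(-3\right) 6 + 4\right) + \frac{1}{-45}}{-12 - 96} = \frac{\left(-18 + 4\right) - \frac{1}{45}}{-108} = \left(-14 - \frac{1}{45}\right) \left(- \frac{1}{108}\right) = \left(- \frac{631}{45}\right) \left(- \frac{1}{108}\right) = \frac{631}{4860}$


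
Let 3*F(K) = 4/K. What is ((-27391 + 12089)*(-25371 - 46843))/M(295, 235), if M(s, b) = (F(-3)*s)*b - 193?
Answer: -9945167652/279037 ≈ -35641.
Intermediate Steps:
F(K) = 4/(3*K) (F(K) = (4/K)/3 = 4/(3*K))
M(s, b) = -193 - 4*b*s/9 (M(s, b) = (((4/3)/(-3))*s)*b - 193 = (((4/3)*(-1/3))*s)*b - 193 = (-4*s/9)*b - 193 = -4*b*s/9 - 193 = -193 - 4*b*s/9)
((-27391 + 12089)*(-25371 - 46843))/M(295, 235) = ((-27391 + 12089)*(-25371 - 46843))/(-193 - 4/9*235*295) = (-15302*(-72214))/(-193 - 277300/9) = 1105018628/(-279037/9) = 1105018628*(-9/279037) = -9945167652/279037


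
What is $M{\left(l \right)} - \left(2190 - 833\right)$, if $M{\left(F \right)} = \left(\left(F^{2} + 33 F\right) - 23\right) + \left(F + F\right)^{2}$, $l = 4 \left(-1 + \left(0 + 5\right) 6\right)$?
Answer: $69728$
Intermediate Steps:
$l = 116$ ($l = 4 \left(-1 + 5 \cdot 6\right) = 4 \left(-1 + 30\right) = 4 \cdot 29 = 116$)
$M{\left(F \right)} = -23 + 5 F^{2} + 33 F$ ($M{\left(F \right)} = \left(-23 + F^{2} + 33 F\right) + \left(2 F\right)^{2} = \left(-23 + F^{2} + 33 F\right) + 4 F^{2} = -23 + 5 F^{2} + 33 F$)
$M{\left(l \right)} - \left(2190 - 833\right) = \left(-23 + 5 \cdot 116^{2} + 33 \cdot 116\right) - \left(2190 - 833\right) = \left(-23 + 5 \cdot 13456 + 3828\right) - \left(2190 - 833\right) = \left(-23 + 67280 + 3828\right) - 1357 = 71085 - 1357 = 69728$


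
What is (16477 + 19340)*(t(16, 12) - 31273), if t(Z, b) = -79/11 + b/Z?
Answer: -49294758015/44 ≈ -1.1203e+9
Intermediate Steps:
t(Z, b) = -79/11 + b/Z (t(Z, b) = -79*1/11 + b/Z = -79/11 + b/Z)
(16477 + 19340)*(t(16, 12) - 31273) = (16477 + 19340)*((-79/11 + 12/16) - 31273) = 35817*((-79/11 + 12*(1/16)) - 31273) = 35817*((-79/11 + ¾) - 31273) = 35817*(-283/44 - 31273) = 35817*(-1376295/44) = -49294758015/44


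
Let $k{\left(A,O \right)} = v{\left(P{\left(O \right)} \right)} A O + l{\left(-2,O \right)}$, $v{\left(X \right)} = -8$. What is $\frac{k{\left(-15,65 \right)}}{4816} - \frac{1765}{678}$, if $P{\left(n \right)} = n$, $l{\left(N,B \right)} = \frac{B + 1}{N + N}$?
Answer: $- \frac{3223027}{3265248} \approx -0.98707$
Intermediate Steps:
$l{\left(N,B \right)} = \frac{1 + B}{2 N}$
$k{\left(A,O \right)} = - \frac{1}{4} - \frac{O}{4} - 8 A O$ ($k{\left(A,O \right)} = - 8 A O + \frac{1 + O}{2 \left(-2\right)} = - 8 A O + \frac{1}{2} \left(- \frac{1}{2}\right) \left(1 + O\right) = - 8 A O - \left(\frac{1}{4} + \frac{O}{4}\right) = - \frac{1}{4} - \frac{O}{4} - 8 A O$)
$\frac{k{\left(-15,65 \right)}}{4816} - \frac{1765}{678} = \frac{- \frac{1}{4} - \frac{65}{4} - \left(-120\right) 65}{4816} - \frac{1765}{678} = \left(- \frac{1}{4} - \frac{65}{4} + 7800\right) \frac{1}{4816} - \frac{1765}{678} = \frac{15567}{2} \cdot \frac{1}{4816} - \frac{1765}{678} = \frac{15567}{9632} - \frac{1765}{678} = - \frac{3223027}{3265248}$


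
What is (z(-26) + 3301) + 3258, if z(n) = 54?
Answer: 6613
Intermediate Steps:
(z(-26) + 3301) + 3258 = (54 + 3301) + 3258 = 3355 + 3258 = 6613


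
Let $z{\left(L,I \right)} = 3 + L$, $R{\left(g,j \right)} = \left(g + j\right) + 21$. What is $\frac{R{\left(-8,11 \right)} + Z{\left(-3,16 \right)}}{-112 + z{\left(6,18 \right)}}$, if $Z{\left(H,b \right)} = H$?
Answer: $- \frac{21}{103} \approx -0.20388$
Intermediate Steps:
$R{\left(g,j \right)} = 21 + g + j$
$\frac{R{\left(-8,11 \right)} + Z{\left(-3,16 \right)}}{-112 + z{\left(6,18 \right)}} = \frac{\left(21 - 8 + 11\right) - 3}{-112 + \left(3 + 6\right)} = \frac{24 - 3}{-112 + 9} = \frac{21}{-103} = 21 \left(- \frac{1}{103}\right) = - \frac{21}{103}$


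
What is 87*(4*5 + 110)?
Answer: 11310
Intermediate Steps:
87*(4*5 + 110) = 87*(20 + 110) = 87*130 = 11310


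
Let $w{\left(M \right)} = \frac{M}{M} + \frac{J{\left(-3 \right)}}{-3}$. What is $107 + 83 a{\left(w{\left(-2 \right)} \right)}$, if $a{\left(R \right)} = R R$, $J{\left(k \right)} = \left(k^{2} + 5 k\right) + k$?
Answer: $1435$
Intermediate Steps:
$J{\left(k \right)} = k^{2} + 6 k$
$w{\left(M \right)} = 4$ ($w{\left(M \right)} = \frac{M}{M} + \frac{\left(-3\right) \left(6 - 3\right)}{-3} = 1 + \left(-3\right) 3 \left(- \frac{1}{3}\right) = 1 - -3 = 1 + 3 = 4$)
$a{\left(R \right)} = R^{2}$
$107 + 83 a{\left(w{\left(-2 \right)} \right)} = 107 + 83 \cdot 4^{2} = 107 + 83 \cdot 16 = 107 + 1328 = 1435$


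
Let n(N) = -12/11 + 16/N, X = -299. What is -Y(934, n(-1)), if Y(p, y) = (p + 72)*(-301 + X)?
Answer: 603600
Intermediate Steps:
n(N) = -12/11 + 16/N (n(N) = -12*1/11 + 16/N = -12/11 + 16/N)
Y(p, y) = -43200 - 600*p (Y(p, y) = (p + 72)*(-301 - 299) = (72 + p)*(-600) = -43200 - 600*p)
-Y(934, n(-1)) = -(-43200 - 600*934) = -(-43200 - 560400) = -1*(-603600) = 603600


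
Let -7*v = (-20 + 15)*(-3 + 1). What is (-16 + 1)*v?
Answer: 150/7 ≈ 21.429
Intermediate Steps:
v = -10/7 (v = -(-20 + 15)*(-3 + 1)/7 = -(-5)*(-2)/7 = -⅐*10 = -10/7 ≈ -1.4286)
(-16 + 1)*v = (-16 + 1)*(-10/7) = -15*(-10/7) = 150/7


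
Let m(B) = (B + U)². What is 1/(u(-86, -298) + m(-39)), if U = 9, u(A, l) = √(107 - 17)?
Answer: 10/8999 - √10/269970 ≈ 0.0010995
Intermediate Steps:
u(A, l) = 3*√10 (u(A, l) = √90 = 3*√10)
m(B) = (9 + B)² (m(B) = (B + 9)² = (9 + B)²)
1/(u(-86, -298) + m(-39)) = 1/(3*√10 + (9 - 39)²) = 1/(3*√10 + (-30)²) = 1/(3*√10 + 900) = 1/(900 + 3*√10)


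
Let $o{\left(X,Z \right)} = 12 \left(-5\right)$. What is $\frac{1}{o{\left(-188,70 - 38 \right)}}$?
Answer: $- \frac{1}{60} \approx -0.016667$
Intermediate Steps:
$o{\left(X,Z \right)} = -60$
$\frac{1}{o{\left(-188,70 - 38 \right)}} = \frac{1}{-60} = - \frac{1}{60}$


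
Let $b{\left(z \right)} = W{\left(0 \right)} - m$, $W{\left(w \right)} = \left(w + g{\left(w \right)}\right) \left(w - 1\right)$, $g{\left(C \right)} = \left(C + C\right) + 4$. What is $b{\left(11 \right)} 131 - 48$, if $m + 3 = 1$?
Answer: $-310$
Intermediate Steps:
$g{\left(C \right)} = 4 + 2 C$ ($g{\left(C \right)} = 2 C + 4 = 4 + 2 C$)
$m = -2$ ($m = -3 + 1 = -2$)
$W{\left(w \right)} = \left(-1 + w\right) \left(4 + 3 w\right)$ ($W{\left(w \right)} = \left(w + \left(4 + 2 w\right)\right) \left(w - 1\right) = \left(4 + 3 w\right) \left(-1 + w\right) = \left(-1 + w\right) \left(4 + 3 w\right)$)
$b{\left(z \right)} = -2$ ($b{\left(z \right)} = \left(-4 + 0 + 3 \cdot 0^{2}\right) - -2 = \left(-4 + 0 + 3 \cdot 0\right) + 2 = \left(-4 + 0 + 0\right) + 2 = -4 + 2 = -2$)
$b{\left(11 \right)} 131 - 48 = \left(-2\right) 131 - 48 = -262 - 48 = -310$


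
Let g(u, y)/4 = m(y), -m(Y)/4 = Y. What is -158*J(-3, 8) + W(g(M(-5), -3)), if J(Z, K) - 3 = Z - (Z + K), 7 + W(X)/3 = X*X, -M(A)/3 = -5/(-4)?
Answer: 7681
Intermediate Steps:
M(A) = -15/4 (M(A) = -(-15)/(-4) = -(-15)*(-1)/4 = -3*5/4 = -15/4)
m(Y) = -4*Y
g(u, y) = -16*y (g(u, y) = 4*(-4*y) = -16*y)
W(X) = -21 + 3*X² (W(X) = -21 + 3*(X*X) = -21 + 3*X²)
J(Z, K) = 3 - K (J(Z, K) = 3 + (Z - (Z + K)) = 3 + (Z - (K + Z)) = 3 + (Z + (-K - Z)) = 3 - K)
-158*J(-3, 8) + W(g(M(-5), -3)) = -158*(3 - 1*8) + (-21 + 3*(-16*(-3))²) = -158*(3 - 8) + (-21 + 3*48²) = -158*(-5) + (-21 + 3*2304) = 790 + (-21 + 6912) = 790 + 6891 = 7681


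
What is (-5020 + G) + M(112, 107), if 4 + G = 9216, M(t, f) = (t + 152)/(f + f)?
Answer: 448676/107 ≈ 4193.2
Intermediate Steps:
M(t, f) = (152 + t)/(2*f) (M(t, f) = (152 + t)/((2*f)) = (152 + t)*(1/(2*f)) = (152 + t)/(2*f))
G = 9212 (G = -4 + 9216 = 9212)
(-5020 + G) + M(112, 107) = (-5020 + 9212) + (½)*(152 + 112)/107 = 4192 + (½)*(1/107)*264 = 4192 + 132/107 = 448676/107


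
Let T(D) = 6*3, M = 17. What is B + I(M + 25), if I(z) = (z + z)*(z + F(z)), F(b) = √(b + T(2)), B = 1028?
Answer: 4556 + 168*√15 ≈ 5206.7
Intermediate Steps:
T(D) = 18
F(b) = √(18 + b) (F(b) = √(b + 18) = √(18 + b))
I(z) = 2*z*(z + √(18 + z)) (I(z) = (z + z)*(z + √(18 + z)) = (2*z)*(z + √(18 + z)) = 2*z*(z + √(18 + z)))
B + I(M + 25) = 1028 + 2*(17 + 25)*((17 + 25) + √(18 + (17 + 25))) = 1028 + 2*42*(42 + √(18 + 42)) = 1028 + 2*42*(42 + √60) = 1028 + 2*42*(42 + 2*√15) = 1028 + (3528 + 168*√15) = 4556 + 168*√15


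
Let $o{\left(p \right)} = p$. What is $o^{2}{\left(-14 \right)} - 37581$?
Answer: $-37385$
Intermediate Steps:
$o^{2}{\left(-14 \right)} - 37581 = \left(-14\right)^{2} - 37581 = 196 - 37581 = -37385$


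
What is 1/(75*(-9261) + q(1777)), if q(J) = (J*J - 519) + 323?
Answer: 1/2462958 ≈ 4.0602e-7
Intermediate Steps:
q(J) = -196 + J**2 (q(J) = (J**2 - 519) + 323 = (-519 + J**2) + 323 = -196 + J**2)
1/(75*(-9261) + q(1777)) = 1/(75*(-9261) + (-196 + 1777**2)) = 1/(-694575 + (-196 + 3157729)) = 1/(-694575 + 3157533) = 1/2462958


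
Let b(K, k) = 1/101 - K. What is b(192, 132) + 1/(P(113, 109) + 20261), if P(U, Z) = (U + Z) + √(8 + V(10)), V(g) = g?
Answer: -8135555409178/42374880371 - 3*√2/419553271 ≈ -191.99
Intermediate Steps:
b(K, k) = 1/101 - K
P(U, Z) = U + Z + 3*√2 (P(U, Z) = (U + Z) + √(8 + 10) = (U + Z) + √18 = (U + Z) + 3*√2 = U + Z + 3*√2)
b(192, 132) + 1/(P(113, 109) + 20261) = (1/101 - 1*192) + 1/((113 + 109 + 3*√2) + 20261) = (1/101 - 192) + 1/((222 + 3*√2) + 20261) = -19391/101 + 1/(20483 + 3*√2)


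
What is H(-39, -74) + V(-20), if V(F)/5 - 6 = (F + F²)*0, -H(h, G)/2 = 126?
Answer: -222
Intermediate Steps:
H(h, G) = -252 (H(h, G) = -2*126 = -252)
V(F) = 30 (V(F) = 30 + 5*((F + F²)*0) = 30 + 5*0 = 30 + 0 = 30)
H(-39, -74) + V(-20) = -252 + 30 = -222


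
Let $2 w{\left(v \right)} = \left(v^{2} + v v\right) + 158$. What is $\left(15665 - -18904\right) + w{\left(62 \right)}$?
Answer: $38492$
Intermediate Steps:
$w{\left(v \right)} = 79 + v^{2}$ ($w{\left(v \right)} = \frac{\left(v^{2} + v v\right) + 158}{2} = \frac{\left(v^{2} + v^{2}\right) + 158}{2} = \frac{2 v^{2} + 158}{2} = \frac{158 + 2 v^{2}}{2} = 79 + v^{2}$)
$\left(15665 - -18904\right) + w{\left(62 \right)} = \left(15665 - -18904\right) + \left(79 + 62^{2}\right) = \left(15665 + 18904\right) + \left(79 + 3844\right) = 34569 + 3923 = 38492$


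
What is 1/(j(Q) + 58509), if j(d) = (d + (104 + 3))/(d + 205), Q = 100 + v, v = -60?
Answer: 5/292548 ≈ 1.7091e-5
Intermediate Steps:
Q = 40 (Q = 100 - 60 = 40)
j(d) = (107 + d)/(205 + d) (j(d) = (d + 107)/(205 + d) = (107 + d)/(205 + d))
1/(j(Q) + 58509) = 1/((107 + 40)/(205 + 40) + 58509) = 1/(147/245 + 58509) = 1/((1/245)*147 + 58509) = 1/(3/5 + 58509) = 1/(292548/5) = 5/292548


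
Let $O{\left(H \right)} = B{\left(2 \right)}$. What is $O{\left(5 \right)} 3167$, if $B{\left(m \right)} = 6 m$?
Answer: $38004$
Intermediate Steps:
$O{\left(H \right)} = 12$ ($O{\left(H \right)} = 6 \cdot 2 = 12$)
$O{\left(5 \right)} 3167 = 12 \cdot 3167 = 38004$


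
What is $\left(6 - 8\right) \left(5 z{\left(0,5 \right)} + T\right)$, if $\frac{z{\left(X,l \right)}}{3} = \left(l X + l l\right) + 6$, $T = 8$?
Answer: $-946$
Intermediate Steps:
$z{\left(X,l \right)} = 18 + 3 l^{2} + 3 X l$ ($z{\left(X,l \right)} = 3 \left(\left(l X + l l\right) + 6\right) = 3 \left(\left(X l + l^{2}\right) + 6\right) = 3 \left(\left(l^{2} + X l\right) + 6\right) = 3 \left(6 + l^{2} + X l\right) = 18 + 3 l^{2} + 3 X l$)
$\left(6 - 8\right) \left(5 z{\left(0,5 \right)} + T\right) = \left(6 - 8\right) \left(5 \left(18 + 3 \cdot 5^{2} + 3 \cdot 0 \cdot 5\right) + 8\right) = - 2 \left(5 \left(18 + 3 \cdot 25 + 0\right) + 8\right) = - 2 \left(5 \left(18 + 75 + 0\right) + 8\right) = - 2 \left(5 \cdot 93 + 8\right) = - 2 \left(465 + 8\right) = \left(-2\right) 473 = -946$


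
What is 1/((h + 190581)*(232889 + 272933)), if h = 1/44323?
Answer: 44323/4272739974327808 ≈ 1.0373e-11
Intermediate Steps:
h = 1/44323 ≈ 2.2562e-5
1/((h + 190581)*(232889 + 272933)) = 1/((1/44323 + 190581)*(232889 + 272933)) = 1/((8447121664/44323)*505822) = 1/(4272739974327808/44323) = 44323/4272739974327808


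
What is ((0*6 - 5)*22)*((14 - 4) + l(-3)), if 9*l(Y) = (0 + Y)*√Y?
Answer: -1100 + 110*I*√3/3 ≈ -1100.0 + 63.509*I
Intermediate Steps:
l(Y) = Y^(3/2)/9 (l(Y) = ((0 + Y)*√Y)/9 = (Y*√Y)/9 = Y^(3/2)/9)
((0*6 - 5)*22)*((14 - 4) + l(-3)) = ((0*6 - 5)*22)*((14 - 4) + (-3)^(3/2)/9) = ((0 - 5)*22)*(10 + (-3*I*√3)/9) = (-5*22)*(10 - I*√3/3) = -110*(10 - I*√3/3) = -1100 + 110*I*√3/3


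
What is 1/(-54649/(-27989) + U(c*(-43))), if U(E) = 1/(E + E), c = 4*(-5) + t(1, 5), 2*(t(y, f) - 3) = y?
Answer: 39716391/77574920 ≈ 0.51197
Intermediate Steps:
t(y, f) = 3 + y/2
c = -33/2 (c = 4*(-5) + (3 + (1/2)*1) = -20 + (3 + 1/2) = -20 + 7/2 = -33/2 ≈ -16.500)
U(E) = 1/(2*E)
1/(-54649/(-27989) + U(c*(-43))) = 1/(-54649/(-27989) + 1/(2*((-33/2*(-43))))) = 1/(-54649*(-1/27989) + 1/(2*(1419/2))) = 1/(54649/27989 + (1/2)*(2/1419)) = 1/(54649/27989 + 1/1419) = 1/(77574920/39716391) = 39716391/77574920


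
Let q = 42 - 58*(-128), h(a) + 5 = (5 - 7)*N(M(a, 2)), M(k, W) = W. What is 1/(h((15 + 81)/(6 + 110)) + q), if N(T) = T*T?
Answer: 1/7453 ≈ 0.00013417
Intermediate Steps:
N(T) = T²
h(a) = -13 (h(a) = -5 + (5 - 7)*2² = -5 - 2*4 = -5 - 8 = -13)
q = 7466 (q = 42 + 7424 = 7466)
1/(h((15 + 81)/(6 + 110)) + q) = 1/(-13 + 7466) = 1/7453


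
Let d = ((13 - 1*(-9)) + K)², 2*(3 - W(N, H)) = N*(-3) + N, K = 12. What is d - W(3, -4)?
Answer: 1150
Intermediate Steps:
W(N, H) = 3 + N (W(N, H) = 3 - (N*(-3) + N)/2 = 3 - (-3*N + N)/2 = 3 - (-1)*N = 3 + N)
d = 1156 (d = ((13 - 1*(-9)) + 12)² = ((13 + 9) + 12)² = (22 + 12)² = 34² = 1156)
d - W(3, -4) = 1156 - (3 + 3) = 1156 - 1*6 = 1156 - 6 = 1150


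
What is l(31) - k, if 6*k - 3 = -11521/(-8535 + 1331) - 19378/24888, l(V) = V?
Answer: 2041469455/67234932 ≈ 30.363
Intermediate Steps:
k = 42813437/67234932 (k = ½ + (-11521/(-8535 + 1331) - 19378/24888)/6 = ½ + (-11521/(-7204) - 19378*1/24888)/6 = ½ + (-11521*(-1/7204) - 9689/12444)/6 = ½ + (11521/7204 - 9689/12444)/6 = ½ + (⅙)*(9195971/11205822) = ½ + 9195971/67234932 = 42813437/67234932 ≈ 0.63677)
l(31) - k = 31 - 1*42813437/67234932 = 31 - 42813437/67234932 = 2041469455/67234932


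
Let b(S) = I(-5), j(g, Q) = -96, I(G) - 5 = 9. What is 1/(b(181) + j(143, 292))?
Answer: -1/82 ≈ -0.012195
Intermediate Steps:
I(G) = 14 (I(G) = 5 + 9 = 14)
b(S) = 14
1/(b(181) + j(143, 292)) = 1/(14 - 96) = 1/(-82) = -1/82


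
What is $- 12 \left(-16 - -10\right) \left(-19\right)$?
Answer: $-1368$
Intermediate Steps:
$- 12 \left(-16 - -10\right) \left(-19\right) = - 12 \left(-16 + 10\right) \left(-19\right) = \left(-12\right) \left(-6\right) \left(-19\right) = 72 \left(-19\right) = -1368$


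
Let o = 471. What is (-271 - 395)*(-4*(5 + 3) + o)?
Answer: -292374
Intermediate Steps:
(-271 - 395)*(-4*(5 + 3) + o) = (-271 - 395)*(-4*(5 + 3) + 471) = -666*(-4*8 + 471) = -666*(-32 + 471) = -666*439 = -292374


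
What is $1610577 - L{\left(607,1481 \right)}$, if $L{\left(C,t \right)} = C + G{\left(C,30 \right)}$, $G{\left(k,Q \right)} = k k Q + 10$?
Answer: $-9443510$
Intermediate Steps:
$G{\left(k,Q \right)} = 10 + Q k^{2}$ ($G{\left(k,Q \right)} = k^{2} Q + 10 = Q k^{2} + 10 = 10 + Q k^{2}$)
$L{\left(C,t \right)} = 10 + C + 30 C^{2}$ ($L{\left(C,t \right)} = C + \left(10 + 30 C^{2}\right) = 10 + C + 30 C^{2}$)
$1610577 - L{\left(607,1481 \right)} = 1610577 - \left(10 + 607 + 30 \cdot 607^{2}\right) = 1610577 - \left(10 + 607 + 30 \cdot 368449\right) = 1610577 - \left(10 + 607 + 11053470\right) = 1610577 - 11054087 = -9443510$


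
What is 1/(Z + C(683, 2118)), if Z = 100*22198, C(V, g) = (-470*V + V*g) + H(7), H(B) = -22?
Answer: 1/3345362 ≈ 2.9892e-7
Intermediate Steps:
C(V, g) = -22 - 470*V + V*g (C(V, g) = (-470*V + V*g) - 22 = -22 - 470*V + V*g)
Z = 2219800
1/(Z + C(683, 2118)) = 1/(2219800 + (-22 - 470*683 + 683*2118)) = 1/(2219800 + (-22 - 321010 + 1446594)) = 1/(2219800 + 1125562) = 1/3345362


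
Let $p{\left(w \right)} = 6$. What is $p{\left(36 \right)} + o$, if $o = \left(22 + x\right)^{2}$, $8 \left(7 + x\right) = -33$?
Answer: $\frac{7953}{64} \approx 124.27$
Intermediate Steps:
$x = - \frac{89}{8}$ ($x = -7 + \frac{1}{8} \left(-33\right) = -7 - \frac{33}{8} = - \frac{89}{8} \approx -11.125$)
$o = \frac{7569}{64}$ ($o = \left(22 - \frac{89}{8}\right)^{2} = \left(\frac{87}{8}\right)^{2} = \frac{7569}{64} \approx 118.27$)
$p{\left(36 \right)} + o = 6 + \frac{7569}{64} = \frac{7953}{64}$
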